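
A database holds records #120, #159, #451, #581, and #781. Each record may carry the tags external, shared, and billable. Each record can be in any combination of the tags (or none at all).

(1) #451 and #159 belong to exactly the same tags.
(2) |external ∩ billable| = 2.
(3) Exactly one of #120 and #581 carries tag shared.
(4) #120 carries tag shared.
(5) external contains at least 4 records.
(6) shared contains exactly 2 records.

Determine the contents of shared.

shared = {#120, #781}

From (4): #120 ∈ shared.
(3) (exactly one): #581 ∉ shared.
Suppose #159 ∈ shared: no assignment then satisfies all the clues, so #159 ∉ shared.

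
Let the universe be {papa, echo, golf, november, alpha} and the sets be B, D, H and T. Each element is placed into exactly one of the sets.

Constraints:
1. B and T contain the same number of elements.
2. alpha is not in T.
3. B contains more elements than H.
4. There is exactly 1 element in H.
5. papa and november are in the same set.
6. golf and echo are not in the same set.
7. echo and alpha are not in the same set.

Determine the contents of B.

B = {alpha, golf}

From (2): alpha ∉ T.
Suppose papa ∈ B: no assignment then satisfies all the clues, so papa ∉ B.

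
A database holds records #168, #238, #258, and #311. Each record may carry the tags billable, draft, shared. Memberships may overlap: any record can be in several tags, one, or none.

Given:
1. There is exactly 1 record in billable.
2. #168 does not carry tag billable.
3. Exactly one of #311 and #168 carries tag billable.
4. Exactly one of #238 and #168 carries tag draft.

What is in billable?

billable = {#311}

From (2): #168 ∉ billable.
(3) (exactly one): #311 ∈ billable.
(1): billable already has 1, so the rest are out.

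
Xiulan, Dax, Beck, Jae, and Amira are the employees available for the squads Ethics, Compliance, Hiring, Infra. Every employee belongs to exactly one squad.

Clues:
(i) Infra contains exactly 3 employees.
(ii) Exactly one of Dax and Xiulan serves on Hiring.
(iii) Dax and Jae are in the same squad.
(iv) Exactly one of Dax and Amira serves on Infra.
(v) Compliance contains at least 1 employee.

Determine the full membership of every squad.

Ethics = {}; Compliance = {Amira}; Hiring = {Xiulan}; Infra = {Beck, Dax, Jae}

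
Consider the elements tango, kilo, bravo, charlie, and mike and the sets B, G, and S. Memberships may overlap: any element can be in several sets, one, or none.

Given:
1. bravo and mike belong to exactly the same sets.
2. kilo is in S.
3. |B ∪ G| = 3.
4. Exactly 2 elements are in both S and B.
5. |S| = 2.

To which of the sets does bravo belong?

bravo: none

From (2): kilo ∈ S.
Suppose bravo ∈ B: no assignment then satisfies all the clues, so bravo ∉ B.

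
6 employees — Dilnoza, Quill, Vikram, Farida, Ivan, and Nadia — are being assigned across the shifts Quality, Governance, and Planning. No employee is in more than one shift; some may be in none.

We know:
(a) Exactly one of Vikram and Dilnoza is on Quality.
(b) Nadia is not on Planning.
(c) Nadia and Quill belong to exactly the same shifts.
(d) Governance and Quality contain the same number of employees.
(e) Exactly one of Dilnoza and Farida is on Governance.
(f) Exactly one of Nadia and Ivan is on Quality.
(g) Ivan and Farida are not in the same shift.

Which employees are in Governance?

Governance = {Farida, Vikram}

From (b): Nadia ∉ Planning.
(c): Quill matches Nadia: Quill ∉ Planning.
Suppose Dilnoza ∈ Governance: no assignment then satisfies all the clues, so Dilnoza ∉ Governance.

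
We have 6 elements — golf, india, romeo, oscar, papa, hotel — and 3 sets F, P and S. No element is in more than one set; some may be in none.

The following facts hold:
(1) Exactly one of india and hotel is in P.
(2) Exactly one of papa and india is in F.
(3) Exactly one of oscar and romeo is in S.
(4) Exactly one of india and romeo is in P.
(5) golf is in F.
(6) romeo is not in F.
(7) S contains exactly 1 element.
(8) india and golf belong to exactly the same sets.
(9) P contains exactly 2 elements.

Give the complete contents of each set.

F = {golf, india}; P = {hotel, romeo}; S = {oscar}

From (5): golf ∈ F.
From (6): romeo ∉ F.
(8): india matches golf: india ∈ F.
(1) (exactly one): hotel ∈ P.
(2) (exactly one): papa ∉ F.
(4) (exactly one): romeo ∈ P.
(9): P already has 2, so the rest are out.
(3) (exactly one): oscar ∈ S.
(7): S already has 1, so the rest are out.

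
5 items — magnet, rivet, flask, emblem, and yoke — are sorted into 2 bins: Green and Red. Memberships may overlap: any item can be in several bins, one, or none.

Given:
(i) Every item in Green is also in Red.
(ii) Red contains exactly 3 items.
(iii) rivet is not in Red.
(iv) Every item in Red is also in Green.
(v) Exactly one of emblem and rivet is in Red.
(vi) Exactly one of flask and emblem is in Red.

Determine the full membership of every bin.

From (iii): rivet ∉ Red.
(i) contrapositive: rivet ∉ Green.
(v) (exactly one): emblem ∈ Red.
(vi) (exactly one): flask ∉ Red.
(i) contrapositive: flask ∉ Green.
(ii): only 3 candidates remain for Red, so all are in.
(iv) with magnet ∈ Red: magnet ∈ Green.
(iv) with emblem ∈ Red: emblem ∈ Green.
(iv) with yoke ∈ Red: yoke ∈ Green.

Green = {emblem, magnet, yoke}; Red = {emblem, magnet, yoke}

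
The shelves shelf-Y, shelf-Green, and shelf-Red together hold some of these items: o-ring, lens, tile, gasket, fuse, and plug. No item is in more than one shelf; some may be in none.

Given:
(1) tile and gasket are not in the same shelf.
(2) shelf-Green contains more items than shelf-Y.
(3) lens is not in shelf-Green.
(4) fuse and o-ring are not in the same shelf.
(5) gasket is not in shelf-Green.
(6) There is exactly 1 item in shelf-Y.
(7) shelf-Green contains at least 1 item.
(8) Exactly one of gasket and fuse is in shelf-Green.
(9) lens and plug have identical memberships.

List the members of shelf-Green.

From (3): lens ∉ shelf-Green.
From (5): gasket ∉ shelf-Green.
(8) (exactly one): fuse ∈ shelf-Green.
(9): plug matches lens: plug ∉ shelf-Green.
(4): o-ring ∉ shelf-Green.
Suppose tile ∉ shelf-Green: no assignment then satisfies all the clues, so tile ∈ shelf-Green.

shelf-Green = {fuse, tile}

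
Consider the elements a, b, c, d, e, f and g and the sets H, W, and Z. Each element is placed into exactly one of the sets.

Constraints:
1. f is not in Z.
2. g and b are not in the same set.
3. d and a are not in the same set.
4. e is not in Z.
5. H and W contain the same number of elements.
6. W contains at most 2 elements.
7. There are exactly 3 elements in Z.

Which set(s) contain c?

c: Z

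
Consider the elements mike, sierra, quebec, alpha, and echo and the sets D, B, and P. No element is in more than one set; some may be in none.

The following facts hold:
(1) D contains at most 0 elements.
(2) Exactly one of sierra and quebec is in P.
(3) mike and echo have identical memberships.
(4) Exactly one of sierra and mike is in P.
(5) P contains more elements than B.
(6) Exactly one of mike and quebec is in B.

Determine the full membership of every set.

D = {}; B = {quebec}; P = {alpha, sierra}

(1): D already has 0, so the rest are out.
Suppose mike ∈ B: no assignment then satisfies all the clues, so mike ∉ B.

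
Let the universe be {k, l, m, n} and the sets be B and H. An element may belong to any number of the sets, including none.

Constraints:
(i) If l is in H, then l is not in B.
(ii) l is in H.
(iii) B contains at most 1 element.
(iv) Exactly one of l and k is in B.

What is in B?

From (ii): l ∈ H.
(i): l ∉ B.
(iv) (exactly one): k ∈ B.
(iii): B already has 1, so the rest are out.

B = {k}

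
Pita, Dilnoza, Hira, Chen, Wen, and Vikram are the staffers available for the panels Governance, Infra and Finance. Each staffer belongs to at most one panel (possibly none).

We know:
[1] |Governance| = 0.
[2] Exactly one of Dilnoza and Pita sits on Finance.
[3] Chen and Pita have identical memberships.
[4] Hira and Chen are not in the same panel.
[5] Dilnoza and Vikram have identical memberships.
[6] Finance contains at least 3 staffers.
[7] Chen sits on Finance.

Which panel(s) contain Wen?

From (7): Chen ∈ Finance.
(1): Governance already has 0, so the rest are out.
(3): Pita matches Chen: Pita ∉ Infra.
(3): Pita matches Chen: Pita ∈ Finance.
(4): Hira ∉ Finance.
(2) (exactly one): Dilnoza ∉ Finance.
(5): Vikram matches Dilnoza: Vikram ∉ Finance.
(6): only 3 candidates remain for Finance, so all are in.

Wen: Finance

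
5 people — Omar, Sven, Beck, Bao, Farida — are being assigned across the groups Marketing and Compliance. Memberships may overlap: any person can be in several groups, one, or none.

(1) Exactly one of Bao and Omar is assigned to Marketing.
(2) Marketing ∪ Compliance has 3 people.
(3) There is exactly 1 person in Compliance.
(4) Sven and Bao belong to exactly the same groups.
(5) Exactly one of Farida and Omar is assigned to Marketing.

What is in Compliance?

Compliance = {Farida}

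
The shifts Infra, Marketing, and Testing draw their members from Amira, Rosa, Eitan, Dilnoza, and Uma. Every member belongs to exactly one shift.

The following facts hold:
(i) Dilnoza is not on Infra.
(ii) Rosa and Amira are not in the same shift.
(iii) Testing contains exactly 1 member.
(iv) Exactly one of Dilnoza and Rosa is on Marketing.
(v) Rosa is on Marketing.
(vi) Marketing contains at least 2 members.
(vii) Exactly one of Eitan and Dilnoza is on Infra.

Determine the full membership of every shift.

Infra = {Amira, Eitan}; Marketing = {Rosa, Uma}; Testing = {Dilnoza}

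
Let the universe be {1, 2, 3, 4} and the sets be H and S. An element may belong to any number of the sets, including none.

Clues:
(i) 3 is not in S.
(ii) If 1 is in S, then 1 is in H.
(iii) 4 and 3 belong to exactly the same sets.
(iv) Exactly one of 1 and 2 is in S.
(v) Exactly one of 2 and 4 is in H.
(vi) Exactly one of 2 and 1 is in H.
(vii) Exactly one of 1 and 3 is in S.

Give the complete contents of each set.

H = {1, 3, 4}; S = {1}

From (i): 3 ∉ S.
(iii): 4 matches 3: 4 ∉ S.
(vii) (exactly one): 1 ∈ S.
(ii): 1 ∈ H.
(iv) (exactly one): 2 ∉ S.
(vi) (exactly one): 2 ∉ H.
(v) (exactly one): 4 ∈ H.
(iii): 3 matches 4: 3 ∈ H.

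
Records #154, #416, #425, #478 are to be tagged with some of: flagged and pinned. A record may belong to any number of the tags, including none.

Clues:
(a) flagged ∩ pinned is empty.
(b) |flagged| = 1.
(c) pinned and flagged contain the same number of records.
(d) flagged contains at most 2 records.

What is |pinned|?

1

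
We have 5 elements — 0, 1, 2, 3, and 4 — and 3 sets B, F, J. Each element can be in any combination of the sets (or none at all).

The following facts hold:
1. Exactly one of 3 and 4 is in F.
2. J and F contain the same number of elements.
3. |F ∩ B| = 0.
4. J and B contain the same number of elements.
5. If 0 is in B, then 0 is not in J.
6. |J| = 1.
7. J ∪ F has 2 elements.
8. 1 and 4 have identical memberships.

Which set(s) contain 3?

3: F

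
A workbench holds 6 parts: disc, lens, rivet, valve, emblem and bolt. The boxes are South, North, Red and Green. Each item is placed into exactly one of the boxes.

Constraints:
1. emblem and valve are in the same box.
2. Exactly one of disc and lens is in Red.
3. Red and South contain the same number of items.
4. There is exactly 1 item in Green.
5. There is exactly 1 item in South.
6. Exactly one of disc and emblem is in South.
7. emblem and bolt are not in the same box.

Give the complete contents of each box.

South = {disc}; North = {emblem, rivet, valve}; Red = {lens}; Green = {bolt}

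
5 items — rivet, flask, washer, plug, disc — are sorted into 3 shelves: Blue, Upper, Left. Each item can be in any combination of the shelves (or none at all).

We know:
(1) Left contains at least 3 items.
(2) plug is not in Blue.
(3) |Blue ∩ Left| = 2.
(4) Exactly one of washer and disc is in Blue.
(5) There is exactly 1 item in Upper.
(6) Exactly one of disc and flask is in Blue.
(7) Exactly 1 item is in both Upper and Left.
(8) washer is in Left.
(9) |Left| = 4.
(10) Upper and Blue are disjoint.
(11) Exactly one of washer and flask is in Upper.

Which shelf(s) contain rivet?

rivet: Blue, Left

From (2): plug ∉ Blue.
From (8): washer ∈ Left.
Suppose rivet ∉ Blue: no assignment then satisfies all the clues, so rivet ∈ Blue.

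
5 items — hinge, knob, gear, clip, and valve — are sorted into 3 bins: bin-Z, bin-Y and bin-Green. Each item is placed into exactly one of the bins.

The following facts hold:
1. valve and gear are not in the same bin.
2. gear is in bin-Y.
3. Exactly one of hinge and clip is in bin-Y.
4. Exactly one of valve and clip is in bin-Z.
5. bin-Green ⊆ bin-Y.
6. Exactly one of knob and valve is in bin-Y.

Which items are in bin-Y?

bin-Y = {clip, gear, knob}

From (2): gear ∈ bin-Y.
(1): valve ∉ bin-Y.
(5) contrapositive: valve ∉ bin-Green.
(6) (exactly one): knob ∈ bin-Y.
Only one bin left: valve ∈ bin-Z.
(4) (exactly one): clip ∉ bin-Z.
Suppose hinge ∈ bin-Y: no assignment then satisfies all the clues, so hinge ∉ bin-Y.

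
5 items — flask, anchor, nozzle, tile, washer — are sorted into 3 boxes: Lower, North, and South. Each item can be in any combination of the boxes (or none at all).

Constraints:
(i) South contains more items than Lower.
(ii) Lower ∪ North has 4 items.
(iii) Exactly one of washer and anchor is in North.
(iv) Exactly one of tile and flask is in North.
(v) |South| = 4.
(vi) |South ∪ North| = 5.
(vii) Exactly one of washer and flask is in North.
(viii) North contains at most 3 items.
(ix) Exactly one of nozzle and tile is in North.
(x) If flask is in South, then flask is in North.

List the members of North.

North = {anchor, flask, nozzle}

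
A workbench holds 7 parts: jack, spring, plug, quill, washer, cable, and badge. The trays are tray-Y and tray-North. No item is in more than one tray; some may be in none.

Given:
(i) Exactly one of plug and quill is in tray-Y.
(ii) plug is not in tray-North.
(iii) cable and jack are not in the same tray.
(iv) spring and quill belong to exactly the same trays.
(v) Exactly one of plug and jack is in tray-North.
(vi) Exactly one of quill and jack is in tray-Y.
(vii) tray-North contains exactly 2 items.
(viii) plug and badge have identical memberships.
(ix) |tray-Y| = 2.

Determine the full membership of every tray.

tray-Y = {quill, spring}; tray-North = {jack, washer}

From (ii): plug ∉ tray-North.
(v) (exactly one): jack ∈ tray-North.
(vi) (exactly one): quill ∈ tray-Y.
(viii): badge matches plug: badge ∉ tray-North.
(i) (exactly one): plug ∉ tray-Y.
(iii): cable ∉ tray-North.
(iv): spring matches quill: spring ∈ tray-Y.
(vii): only 2 candidates remain for tray-North, so all are in.
(viii): badge matches plug: badge ∉ tray-Y.
(ix): tray-Y already has 2, so the rest are out.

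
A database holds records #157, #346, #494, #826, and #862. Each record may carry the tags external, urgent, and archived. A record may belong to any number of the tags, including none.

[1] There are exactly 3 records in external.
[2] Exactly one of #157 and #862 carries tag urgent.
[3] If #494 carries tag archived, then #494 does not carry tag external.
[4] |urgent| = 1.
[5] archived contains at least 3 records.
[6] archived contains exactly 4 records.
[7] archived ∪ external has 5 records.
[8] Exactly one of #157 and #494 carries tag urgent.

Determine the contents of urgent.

urgent = {#157}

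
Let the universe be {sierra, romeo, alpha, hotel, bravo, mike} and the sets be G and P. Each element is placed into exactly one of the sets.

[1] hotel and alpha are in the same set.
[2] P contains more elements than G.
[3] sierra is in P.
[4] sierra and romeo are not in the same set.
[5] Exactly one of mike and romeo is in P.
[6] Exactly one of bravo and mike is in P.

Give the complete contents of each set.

From (3): sierra ∈ P.
(4): romeo ∉ P.
(5) (exactly one): mike ∈ P.
(6) (exactly one): bravo ∉ P.
Only one set left: romeo ∈ G.
Only one set left: bravo ∈ G.
Suppose alpha ∈ G: no assignment then satisfies all the clues, so alpha ∉ G.

G = {bravo, romeo}; P = {alpha, hotel, mike, sierra}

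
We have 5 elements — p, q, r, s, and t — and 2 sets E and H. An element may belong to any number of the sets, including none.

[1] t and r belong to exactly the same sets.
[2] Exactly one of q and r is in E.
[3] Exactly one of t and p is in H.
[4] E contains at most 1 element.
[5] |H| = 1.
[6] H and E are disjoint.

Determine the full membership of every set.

E = {q}; H = {p}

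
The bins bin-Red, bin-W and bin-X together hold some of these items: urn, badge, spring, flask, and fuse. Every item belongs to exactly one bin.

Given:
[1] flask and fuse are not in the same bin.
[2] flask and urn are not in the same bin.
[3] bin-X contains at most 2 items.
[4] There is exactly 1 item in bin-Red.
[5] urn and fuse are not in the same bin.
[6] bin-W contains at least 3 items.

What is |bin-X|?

1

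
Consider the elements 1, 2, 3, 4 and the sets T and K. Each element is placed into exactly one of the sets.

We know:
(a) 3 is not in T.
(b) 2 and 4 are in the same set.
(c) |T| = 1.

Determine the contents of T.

From (a): 3 ∉ T.
Only one set left: 3 ∈ K.
Suppose 1 ∉ T: no assignment then satisfies all the clues, so 1 ∈ T.

T = {1}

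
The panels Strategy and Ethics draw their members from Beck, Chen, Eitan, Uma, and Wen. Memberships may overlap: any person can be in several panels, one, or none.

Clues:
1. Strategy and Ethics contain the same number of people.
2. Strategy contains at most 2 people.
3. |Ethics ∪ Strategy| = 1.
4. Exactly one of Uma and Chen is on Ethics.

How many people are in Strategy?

1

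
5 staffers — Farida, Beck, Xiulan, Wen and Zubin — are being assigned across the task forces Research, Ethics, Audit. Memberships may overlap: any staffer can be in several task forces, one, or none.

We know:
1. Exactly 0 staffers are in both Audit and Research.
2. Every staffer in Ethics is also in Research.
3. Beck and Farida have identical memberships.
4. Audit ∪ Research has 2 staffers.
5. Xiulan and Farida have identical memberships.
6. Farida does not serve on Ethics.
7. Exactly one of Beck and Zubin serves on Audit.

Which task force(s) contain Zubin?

Zubin: Audit

From (6): Farida ∉ Ethics.
(3): Beck matches Farida: Beck ∉ Ethics.
(5): Xiulan matches Farida: Xiulan ∉ Ethics.
Suppose Zubin ∈ Research: no assignment then satisfies all the clues, so Zubin ∉ Research.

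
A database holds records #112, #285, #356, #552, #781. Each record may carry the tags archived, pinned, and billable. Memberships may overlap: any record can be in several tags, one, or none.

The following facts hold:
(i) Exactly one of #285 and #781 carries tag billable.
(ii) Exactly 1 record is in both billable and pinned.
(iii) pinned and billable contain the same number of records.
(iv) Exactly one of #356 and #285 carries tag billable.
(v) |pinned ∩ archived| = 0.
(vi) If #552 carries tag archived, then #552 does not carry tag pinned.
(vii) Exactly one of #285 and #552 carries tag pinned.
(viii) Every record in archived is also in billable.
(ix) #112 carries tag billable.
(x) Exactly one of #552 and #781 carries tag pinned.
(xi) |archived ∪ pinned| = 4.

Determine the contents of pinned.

pinned = {#285, #356, #781}

From (ix): #112 ∈ billable.
Suppose #112 ∈ pinned: no assignment then satisfies all the clues, so #112 ∉ pinned.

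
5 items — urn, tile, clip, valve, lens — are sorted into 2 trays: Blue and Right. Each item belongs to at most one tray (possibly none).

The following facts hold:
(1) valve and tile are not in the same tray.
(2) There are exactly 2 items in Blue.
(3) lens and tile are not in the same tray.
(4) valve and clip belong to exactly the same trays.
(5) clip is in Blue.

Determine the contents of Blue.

Blue = {clip, valve}

From (5): clip ∈ Blue.
(4): valve matches clip: valve ∈ Blue.
(1): tile ∉ Blue.
(2): Blue already has 2, so the rest are out.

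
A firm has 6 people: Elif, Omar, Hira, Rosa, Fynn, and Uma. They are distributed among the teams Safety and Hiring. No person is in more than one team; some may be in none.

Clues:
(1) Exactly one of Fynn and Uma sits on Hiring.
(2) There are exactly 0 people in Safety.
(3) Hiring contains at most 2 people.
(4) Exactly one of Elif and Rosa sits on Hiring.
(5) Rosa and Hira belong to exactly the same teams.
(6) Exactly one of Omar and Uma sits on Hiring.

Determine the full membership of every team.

Safety = {}; Hiring = {Elif, Uma}

(2): Safety already has 0, so the rest are out.
Suppose Elif ∉ Hiring: no assignment then satisfies all the clues, so Elif ∈ Hiring.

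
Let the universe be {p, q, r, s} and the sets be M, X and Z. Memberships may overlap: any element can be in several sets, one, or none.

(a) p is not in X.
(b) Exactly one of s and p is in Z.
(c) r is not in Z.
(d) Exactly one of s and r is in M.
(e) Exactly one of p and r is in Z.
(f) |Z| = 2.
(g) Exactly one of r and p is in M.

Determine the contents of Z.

Z = {p, q}

From (a): p ∉ X.
From (c): r ∉ Z.
(e) (exactly one): p ∈ Z.
(b) (exactly one): s ∉ Z.
(f): only 2 candidates remain for Z, so all are in.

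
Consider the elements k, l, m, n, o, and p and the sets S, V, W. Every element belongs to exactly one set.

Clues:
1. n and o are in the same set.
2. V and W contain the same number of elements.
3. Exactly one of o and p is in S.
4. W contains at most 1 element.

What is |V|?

1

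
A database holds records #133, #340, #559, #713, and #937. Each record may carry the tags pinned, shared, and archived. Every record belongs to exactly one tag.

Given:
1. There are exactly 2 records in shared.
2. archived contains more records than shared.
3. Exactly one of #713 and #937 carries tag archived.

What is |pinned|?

0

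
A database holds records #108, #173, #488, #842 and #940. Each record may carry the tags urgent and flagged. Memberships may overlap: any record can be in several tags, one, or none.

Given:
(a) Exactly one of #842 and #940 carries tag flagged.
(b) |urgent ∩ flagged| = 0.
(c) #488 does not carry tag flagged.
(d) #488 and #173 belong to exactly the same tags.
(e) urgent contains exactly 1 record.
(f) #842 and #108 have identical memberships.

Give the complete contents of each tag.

urgent = {#940}; flagged = {#108, #842}

From (c): #488 ∉ flagged.
(d): #173 matches #488: #173 ∉ flagged.
Suppose #108 ∈ urgent: no assignment then satisfies all the clues, so #108 ∉ urgent.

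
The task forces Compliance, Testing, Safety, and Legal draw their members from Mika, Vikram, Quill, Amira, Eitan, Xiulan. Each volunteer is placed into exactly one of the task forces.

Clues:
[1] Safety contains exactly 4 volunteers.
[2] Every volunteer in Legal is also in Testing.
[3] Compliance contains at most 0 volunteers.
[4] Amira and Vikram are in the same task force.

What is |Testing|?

(3): Compliance already has 0, so the rest are out.
Suppose Mika ∈ Legal: no assignment then satisfies all the clues, so Mika ∉ Legal.

2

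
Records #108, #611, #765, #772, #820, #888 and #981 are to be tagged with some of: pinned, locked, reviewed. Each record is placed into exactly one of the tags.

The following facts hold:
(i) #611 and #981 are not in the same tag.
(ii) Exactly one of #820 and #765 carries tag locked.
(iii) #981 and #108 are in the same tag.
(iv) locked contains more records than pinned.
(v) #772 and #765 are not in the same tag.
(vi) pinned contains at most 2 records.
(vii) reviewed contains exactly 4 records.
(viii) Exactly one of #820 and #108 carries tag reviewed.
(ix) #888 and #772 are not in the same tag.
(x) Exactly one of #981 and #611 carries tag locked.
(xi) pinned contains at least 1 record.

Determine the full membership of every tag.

pinned = {#772}; locked = {#611, #820}; reviewed = {#108, #765, #888, #981}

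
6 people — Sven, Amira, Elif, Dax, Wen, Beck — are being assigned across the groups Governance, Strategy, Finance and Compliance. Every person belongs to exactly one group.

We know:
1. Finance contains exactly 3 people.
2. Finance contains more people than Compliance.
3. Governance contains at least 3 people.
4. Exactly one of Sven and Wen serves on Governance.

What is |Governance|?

3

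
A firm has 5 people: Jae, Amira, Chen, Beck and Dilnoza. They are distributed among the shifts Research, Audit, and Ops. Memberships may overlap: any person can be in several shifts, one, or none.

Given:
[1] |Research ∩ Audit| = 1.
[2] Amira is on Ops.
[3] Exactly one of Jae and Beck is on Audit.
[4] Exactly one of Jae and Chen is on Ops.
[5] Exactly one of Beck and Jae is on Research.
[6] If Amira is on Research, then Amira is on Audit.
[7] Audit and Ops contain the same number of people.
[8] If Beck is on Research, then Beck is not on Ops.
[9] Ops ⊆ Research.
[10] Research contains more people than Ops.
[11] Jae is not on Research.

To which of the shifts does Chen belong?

Chen: Ops, Research

From (2): Amira ∈ Ops.
From (11): Jae ∉ Research.
(5) (exactly one): Beck ∈ Research.
(8): Beck ∉ Ops.
(9) contrapositive: Jae ∉ Ops.
(9) with Amira ∈ Ops: Amira ∈ Research.
(4) (exactly one): Chen ∈ Ops.
(6): Amira ∈ Audit.
(9) with Chen ∈ Ops: Chen ∈ Research.
Suppose Chen ∈ Audit: no assignment then satisfies all the clues, so Chen ∉ Audit.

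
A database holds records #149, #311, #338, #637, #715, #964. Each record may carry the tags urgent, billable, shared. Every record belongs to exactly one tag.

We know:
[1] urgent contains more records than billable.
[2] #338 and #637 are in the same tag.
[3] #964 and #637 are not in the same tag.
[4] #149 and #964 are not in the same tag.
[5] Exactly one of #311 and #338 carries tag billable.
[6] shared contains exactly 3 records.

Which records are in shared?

shared = {#149, #338, #637}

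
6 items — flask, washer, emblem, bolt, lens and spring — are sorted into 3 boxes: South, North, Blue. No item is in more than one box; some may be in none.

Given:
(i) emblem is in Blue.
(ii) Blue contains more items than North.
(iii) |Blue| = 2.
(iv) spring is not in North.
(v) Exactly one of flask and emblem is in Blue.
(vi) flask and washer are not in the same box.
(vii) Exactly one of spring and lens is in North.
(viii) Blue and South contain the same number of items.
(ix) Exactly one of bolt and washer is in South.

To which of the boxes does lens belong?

From (i): emblem ∈ Blue.
From (iv): spring ∉ North.
(v) (exactly one): flask ∉ Blue.
(vii) (exactly one): lens ∈ North.

lens: North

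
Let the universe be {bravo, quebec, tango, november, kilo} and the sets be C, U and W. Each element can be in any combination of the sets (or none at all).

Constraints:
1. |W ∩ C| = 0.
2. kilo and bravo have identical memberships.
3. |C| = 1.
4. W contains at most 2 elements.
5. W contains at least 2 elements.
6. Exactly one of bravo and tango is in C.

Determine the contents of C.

C = {tango}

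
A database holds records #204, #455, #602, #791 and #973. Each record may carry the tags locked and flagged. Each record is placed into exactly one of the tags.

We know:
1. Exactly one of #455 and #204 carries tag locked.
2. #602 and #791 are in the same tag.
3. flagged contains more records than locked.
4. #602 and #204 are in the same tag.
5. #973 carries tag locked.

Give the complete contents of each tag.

locked = {#455, #973}; flagged = {#204, #602, #791}

From (5): #973 ∈ locked.
Suppose #204 ∈ locked: no assignment then satisfies all the clues, so #204 ∉ locked.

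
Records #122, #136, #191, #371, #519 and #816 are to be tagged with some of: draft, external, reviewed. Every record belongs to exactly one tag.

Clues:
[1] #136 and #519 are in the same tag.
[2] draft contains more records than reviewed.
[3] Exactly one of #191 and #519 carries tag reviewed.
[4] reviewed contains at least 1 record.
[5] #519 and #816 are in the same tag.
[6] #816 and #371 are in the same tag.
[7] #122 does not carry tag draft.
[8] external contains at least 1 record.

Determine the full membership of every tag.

draft = {#136, #371, #519, #816}; external = {#122}; reviewed = {#191}

From (7): #122 ∉ draft.
Suppose #122 ∉ external: no assignment then satisfies all the clues, so #122 ∈ external.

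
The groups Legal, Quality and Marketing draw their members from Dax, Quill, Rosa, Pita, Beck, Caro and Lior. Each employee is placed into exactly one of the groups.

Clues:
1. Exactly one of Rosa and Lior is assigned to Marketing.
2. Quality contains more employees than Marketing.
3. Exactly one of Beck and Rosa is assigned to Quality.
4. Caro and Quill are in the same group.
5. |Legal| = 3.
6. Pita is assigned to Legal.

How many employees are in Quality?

3

From (6): Pita ∈ Legal.
Suppose Dax ∈ Marketing: no assignment then satisfies all the clues, so Dax ∉ Marketing.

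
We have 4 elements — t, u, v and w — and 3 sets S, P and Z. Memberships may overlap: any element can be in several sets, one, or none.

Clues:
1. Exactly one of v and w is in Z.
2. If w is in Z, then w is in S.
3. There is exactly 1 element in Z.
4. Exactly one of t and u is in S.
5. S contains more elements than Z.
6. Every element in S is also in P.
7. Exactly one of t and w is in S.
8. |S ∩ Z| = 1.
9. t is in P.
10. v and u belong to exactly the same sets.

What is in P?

P = {t, u, v, w}

From (9): t ∈ P.
Suppose u ∉ P: no assignment then satisfies all the clues, so u ∈ P.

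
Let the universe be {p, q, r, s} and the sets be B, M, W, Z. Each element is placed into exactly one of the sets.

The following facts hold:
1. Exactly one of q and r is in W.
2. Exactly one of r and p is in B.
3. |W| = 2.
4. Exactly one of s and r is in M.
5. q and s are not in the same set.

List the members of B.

B = {r}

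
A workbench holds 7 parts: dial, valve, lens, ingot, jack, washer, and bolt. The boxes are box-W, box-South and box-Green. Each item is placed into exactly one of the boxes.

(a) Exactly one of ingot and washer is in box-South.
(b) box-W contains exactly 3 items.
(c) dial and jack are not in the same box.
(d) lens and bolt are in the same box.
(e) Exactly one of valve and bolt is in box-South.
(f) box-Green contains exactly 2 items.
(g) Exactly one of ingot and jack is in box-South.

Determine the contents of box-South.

box-South = {ingot, valve}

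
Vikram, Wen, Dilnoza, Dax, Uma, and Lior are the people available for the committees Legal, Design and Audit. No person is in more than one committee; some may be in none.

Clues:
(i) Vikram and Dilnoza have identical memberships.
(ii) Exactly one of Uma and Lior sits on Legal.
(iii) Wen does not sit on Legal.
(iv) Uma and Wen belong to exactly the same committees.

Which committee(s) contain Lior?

From (iii): Wen ∉ Legal.
(iv): Uma matches Wen: Uma ∉ Legal.
(ii) (exactly one): Lior ∈ Legal.

Lior: Legal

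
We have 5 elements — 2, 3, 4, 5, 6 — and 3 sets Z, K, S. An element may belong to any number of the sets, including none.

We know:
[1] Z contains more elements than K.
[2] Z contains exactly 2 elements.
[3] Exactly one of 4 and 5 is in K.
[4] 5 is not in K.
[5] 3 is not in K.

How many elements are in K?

From (4): 5 ∉ K.
From (5): 3 ∉ K.
(3) (exactly one): 4 ∈ K.
Suppose 2 ∈ K: no assignment then satisfies all the clues, so 2 ∉ K.

1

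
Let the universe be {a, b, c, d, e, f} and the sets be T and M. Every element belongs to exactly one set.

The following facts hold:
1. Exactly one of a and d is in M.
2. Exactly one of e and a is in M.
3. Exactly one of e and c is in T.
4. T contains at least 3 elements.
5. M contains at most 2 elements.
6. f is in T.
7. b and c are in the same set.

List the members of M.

M = {d, e}

From (6): f ∈ T.
Suppose a ∈ M: no assignment then satisfies all the clues, so a ∉ M.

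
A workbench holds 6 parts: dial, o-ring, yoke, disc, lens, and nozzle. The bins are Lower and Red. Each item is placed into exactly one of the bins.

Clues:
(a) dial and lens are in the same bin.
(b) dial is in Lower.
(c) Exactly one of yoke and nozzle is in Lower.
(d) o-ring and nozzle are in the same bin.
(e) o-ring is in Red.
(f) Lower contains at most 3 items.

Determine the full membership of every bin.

From (b): dial ∈ Lower.
From (e): o-ring ∈ Red.
(a): lens matches dial: lens ∈ Lower.
(d): nozzle matches o-ring: nozzle ∉ Lower.
(d): nozzle matches o-ring: nozzle ∈ Red.
(c) (exactly one): yoke ∈ Lower.
(f): Lower already has 3, so the rest are out.
Only one bin left: disc ∈ Red.

Lower = {dial, lens, yoke}; Red = {disc, nozzle, o-ring}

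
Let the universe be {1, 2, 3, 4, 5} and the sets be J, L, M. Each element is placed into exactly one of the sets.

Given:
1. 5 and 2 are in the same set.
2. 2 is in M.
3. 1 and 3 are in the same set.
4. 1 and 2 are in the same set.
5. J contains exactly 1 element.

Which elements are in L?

L = {}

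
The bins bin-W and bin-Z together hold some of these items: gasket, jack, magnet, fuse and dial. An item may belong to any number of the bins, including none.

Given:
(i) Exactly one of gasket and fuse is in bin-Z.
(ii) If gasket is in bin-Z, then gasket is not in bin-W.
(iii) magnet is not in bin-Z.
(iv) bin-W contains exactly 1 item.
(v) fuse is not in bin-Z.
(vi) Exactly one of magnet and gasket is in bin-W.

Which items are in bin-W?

bin-W = {magnet}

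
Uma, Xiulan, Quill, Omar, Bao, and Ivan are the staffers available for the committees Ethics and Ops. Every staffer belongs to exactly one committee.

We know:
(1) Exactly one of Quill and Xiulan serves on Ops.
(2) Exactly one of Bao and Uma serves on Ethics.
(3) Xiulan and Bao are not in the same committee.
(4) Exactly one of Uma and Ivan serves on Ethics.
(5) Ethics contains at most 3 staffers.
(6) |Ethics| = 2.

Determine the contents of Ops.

Ops = {Bao, Ivan, Omar, Quill}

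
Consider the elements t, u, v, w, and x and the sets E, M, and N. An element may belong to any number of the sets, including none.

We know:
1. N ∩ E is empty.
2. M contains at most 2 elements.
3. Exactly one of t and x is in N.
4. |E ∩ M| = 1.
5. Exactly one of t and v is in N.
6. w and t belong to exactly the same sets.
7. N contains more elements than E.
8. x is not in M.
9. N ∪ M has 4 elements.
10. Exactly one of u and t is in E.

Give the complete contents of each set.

E = {u}; M = {u, v}; N = {t, w}

From (8): x ∉ M.
Suppose t ∈ E: no assignment then satisfies all the clues, so t ∉ E.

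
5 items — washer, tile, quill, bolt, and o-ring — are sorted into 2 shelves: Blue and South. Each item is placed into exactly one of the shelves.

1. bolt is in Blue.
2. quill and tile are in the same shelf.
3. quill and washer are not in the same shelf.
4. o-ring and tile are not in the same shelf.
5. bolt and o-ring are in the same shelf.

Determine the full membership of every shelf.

From (1): bolt ∈ Blue.
(5): o-ring matches bolt: o-ring ∈ Blue.
(4): tile ∉ Blue.
Only one shelf left: tile ∈ South.
(2): quill matches tile: quill ∉ Blue.
(2): quill matches tile: quill ∈ South.
(3): washer ∉ South.
Only one shelf left: washer ∈ Blue.

Blue = {bolt, o-ring, washer}; South = {quill, tile}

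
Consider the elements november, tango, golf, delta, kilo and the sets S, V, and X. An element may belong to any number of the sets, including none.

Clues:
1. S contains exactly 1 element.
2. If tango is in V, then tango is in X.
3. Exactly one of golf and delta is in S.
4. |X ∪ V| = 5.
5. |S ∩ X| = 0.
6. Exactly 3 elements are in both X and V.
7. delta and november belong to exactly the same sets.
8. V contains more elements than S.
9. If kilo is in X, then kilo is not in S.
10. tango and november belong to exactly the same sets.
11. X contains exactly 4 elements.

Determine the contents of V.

V = {delta, golf, november, tango}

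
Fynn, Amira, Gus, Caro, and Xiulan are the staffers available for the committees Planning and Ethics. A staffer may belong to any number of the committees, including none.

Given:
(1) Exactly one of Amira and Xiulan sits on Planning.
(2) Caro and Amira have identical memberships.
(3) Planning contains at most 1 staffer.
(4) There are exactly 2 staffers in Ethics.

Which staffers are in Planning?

Planning = {Xiulan}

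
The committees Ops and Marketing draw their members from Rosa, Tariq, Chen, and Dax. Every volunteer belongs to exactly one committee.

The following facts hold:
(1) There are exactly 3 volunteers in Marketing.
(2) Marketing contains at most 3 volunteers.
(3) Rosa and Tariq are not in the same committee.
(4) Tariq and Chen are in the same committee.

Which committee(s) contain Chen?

Chen: Marketing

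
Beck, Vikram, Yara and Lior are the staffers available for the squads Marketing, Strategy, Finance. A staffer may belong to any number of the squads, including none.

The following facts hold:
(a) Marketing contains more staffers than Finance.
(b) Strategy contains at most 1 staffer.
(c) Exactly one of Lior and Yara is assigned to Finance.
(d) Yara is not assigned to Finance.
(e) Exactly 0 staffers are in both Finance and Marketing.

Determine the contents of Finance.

Finance = {Lior}

From (d): Yara ∉ Finance.
(c) (exactly one): Lior ∈ Finance.
Suppose Beck ∈ Finance: no assignment then satisfies all the clues, so Beck ∉ Finance.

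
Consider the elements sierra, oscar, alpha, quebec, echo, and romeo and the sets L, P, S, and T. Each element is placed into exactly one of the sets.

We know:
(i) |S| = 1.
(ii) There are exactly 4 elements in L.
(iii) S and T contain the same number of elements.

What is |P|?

0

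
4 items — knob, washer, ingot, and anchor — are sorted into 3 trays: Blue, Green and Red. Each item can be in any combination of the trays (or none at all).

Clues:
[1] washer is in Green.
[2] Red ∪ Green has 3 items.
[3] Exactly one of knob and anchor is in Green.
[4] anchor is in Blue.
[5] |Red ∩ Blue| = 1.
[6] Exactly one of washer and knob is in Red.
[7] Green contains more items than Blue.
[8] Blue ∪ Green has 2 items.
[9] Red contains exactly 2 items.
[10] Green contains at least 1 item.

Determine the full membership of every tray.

Blue = {anchor}; Green = {anchor, washer}; Red = {anchor, knob}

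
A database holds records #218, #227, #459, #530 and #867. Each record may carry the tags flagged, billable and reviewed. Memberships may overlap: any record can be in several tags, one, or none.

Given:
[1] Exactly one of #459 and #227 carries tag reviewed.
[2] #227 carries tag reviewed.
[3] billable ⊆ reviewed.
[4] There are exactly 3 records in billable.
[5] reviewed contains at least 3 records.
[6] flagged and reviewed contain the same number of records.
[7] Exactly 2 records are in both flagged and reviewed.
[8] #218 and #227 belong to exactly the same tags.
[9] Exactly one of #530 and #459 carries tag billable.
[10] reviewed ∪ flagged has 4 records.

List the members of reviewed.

reviewed = {#218, #227, #530}

From (2): #227 ∈ reviewed.
(1) (exactly one): #459 ∉ reviewed.
(3) contrapositive: #459 ∉ billable.
(8): #218 matches #227: #218 ∈ reviewed.
(9) (exactly one): #530 ∈ billable.
(3) with #530 ∈ billable: #530 ∈ reviewed.
Suppose #867 ∈ reviewed: no assignment then satisfies all the clues, so #867 ∉ reviewed.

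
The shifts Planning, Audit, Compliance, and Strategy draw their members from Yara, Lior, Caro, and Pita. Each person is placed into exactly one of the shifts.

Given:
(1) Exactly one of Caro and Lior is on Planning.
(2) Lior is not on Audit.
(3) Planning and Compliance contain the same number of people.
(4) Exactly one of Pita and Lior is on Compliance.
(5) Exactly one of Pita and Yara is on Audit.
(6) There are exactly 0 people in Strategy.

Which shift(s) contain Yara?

Yara: Audit

From (2): Lior ∉ Audit.
(6): Strategy already has 0, so the rest are out.
Suppose Yara ∈ Planning: no assignment then satisfies all the clues, so Yara ∉ Planning.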